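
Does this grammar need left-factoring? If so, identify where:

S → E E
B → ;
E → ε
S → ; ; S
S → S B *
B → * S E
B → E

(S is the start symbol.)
Left-factoring is needed when two productions for the same non-terminal
share a common prefix on the right-hand side.

Productions for S:
  S → E E
  S → ; ; S
  S → S B *
Productions for B:
  B → ;
  B → * S E
  B → E

No common prefixes found.

Answer: No, left-factoring is not needed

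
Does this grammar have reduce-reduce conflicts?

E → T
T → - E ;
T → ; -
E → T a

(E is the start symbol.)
A reduce-reduce conflict occurs when an LR(0) state has two complete items [A → α .] and [B → β .] — both call for a reduction, and with no lookahead the parser cannot choose between them.

Augment with E' → E and build the canonical LR(0) collection (I0 = CLOSURE({[E' → . E]}), then GOTO on every symbol after a dot until no new states appear). It has 9 states:
  I0: { [E → . T a], [E → . T], [E' → . E], [T → . - E ;], [T → . ; -] }  — shift
  I1: { [E → . T a], [E → . T], [T → - . E ;], [T → . - E ;], [T → . ; -] }  — shift
  I2: { [T → ; . -] }  — shift
  I3: { [E' → E .] }  — accept
  I4: { [E → T . a], [E → T .] }  — shift, reduce
  I5: { [E → T a .] }  — reduce
  I6: { [T → ; - .] }  — reduce
  I7: { [T → - E . ;] }  — shift
  I8: { [T → - E ; .] }  — reduce

No state contains more than one complete item.

Answer: No reduce-reduce conflicts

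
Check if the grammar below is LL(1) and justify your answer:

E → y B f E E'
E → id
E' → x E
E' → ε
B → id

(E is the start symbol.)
No. Predict set conflict for E': { 'x' }

A grammar is LL(1) if for each non-terminal N with multiple productions, the predict sets of those productions are pairwise disjoint, where PREDICT(N → α) = (FIRST(α) \ {ε}) ∪ (FOLLOW(N) if α ⇒* ε).

Relevant sets:
  FOLLOW(E') = { $, 'x' }

For E:
  PREDICT(E → y B f E E') = { 'y' }
  PREDICT(E → id) = { 'id' }
For E':
  PREDICT(E' → x E) = { 'x' }
  PREDICT(E' → ε) = { $, 'x' }
B has a single production, so nothing to check there.

Conflict found: Predict set conflict for E': { 'x' }
The grammar is NOT LL(1).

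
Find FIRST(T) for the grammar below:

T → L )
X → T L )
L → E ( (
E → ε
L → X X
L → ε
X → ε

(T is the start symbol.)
To compute FIRST(T), examine every production with T on the left-hand side, reading each right-hand side left to right until a non-nullable symbol is reached.

FIRST sets of the other non-terminals involved (by the same procedure, iterated to a fixed point):
  FIRST(L) = { '(', ')', ε }

From T → L ):
  - L is a non-terminal: add FIRST(L) \ {ε} = { '(', ')' }
    L is nullable, so continue to the next symbol
  - ')' is a terminal: add ')' and stop

Collecting: FIRST(T) = { '(', ')' }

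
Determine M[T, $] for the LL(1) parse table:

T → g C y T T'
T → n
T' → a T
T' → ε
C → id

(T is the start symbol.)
Empty (error entry)

To find M[T, $], we find productions for T where $ is in the predict set (PREDICT(N → α) = (FIRST(α) \ {ε}) ∪ (FOLLOW(N) if α ⇒* ε)).

T → g C y T T': PREDICT = { 'g' }
T → n: PREDICT = { 'n' }

M[T, $] is empty (no production applies)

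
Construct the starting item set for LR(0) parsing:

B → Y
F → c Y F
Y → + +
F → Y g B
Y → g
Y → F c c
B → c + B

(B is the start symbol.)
{ [B → . Y], [B → . c + B], [B' → . B], [F → . Y g B], [F → . c Y F], [Y → . + +], [Y → . F c c], [Y → . g] }

First, augment the grammar with B' → B
I₀ = CLOSURE({ [B' → . B] }):
  [B' → . B] has the dot before B: add [B → . Y], [B → . c + B]
  [B → . Y] has the dot before Y: add [Y → . + +], [Y → . g], [Y → . F c c]
  [Y → . F c c] has the dot before F: add [F → . c Y F], [F → . Y g B]
No further items can be added.

I₀ = { [B → . Y], [B → . c + B], [B' → . B], [F → . Y g B], [F → . c Y F], [Y → . + +], [Y → . F c c], [Y → . g] }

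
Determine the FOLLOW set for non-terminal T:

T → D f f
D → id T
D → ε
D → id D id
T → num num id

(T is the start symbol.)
{ $, 'f', 'id' }

To compute FOLLOW(T), find every occurrence of T on a right-hand side N → α T β: add FIRST(β) \ {ε}, and if β is empty or nullable also add FOLLOW(N). Iterate to a fixed point.

T is the start symbol, so $ ∈ FOLLOW(T).
In D → id T: T is at the end, add FOLLOW(D)

The FOLLOW sets referred to above (computed the same way, to a fixed point):
  FOLLOW(D) = { 'f', 'id' }

Taking the union: FOLLOW(T) = { $, 'f', 'id' }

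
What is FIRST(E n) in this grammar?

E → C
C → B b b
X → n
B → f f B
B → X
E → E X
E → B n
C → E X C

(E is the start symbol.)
{ 'f', 'n' }

FIRST sets of the non-terminals involved (from the grammar, by fixed-point iteration):
  FIRST(E) = { 'f', 'n' }

To compute FIRST(E n), process the symbols left to right:
Symbol E is a non-terminal. Add FIRST(E) \ {ε} = { 'f', 'n' }
E is not nullable (ε ∉ FIRST(E)), so stop here.
FIRST(E n) = { 'f', 'n' }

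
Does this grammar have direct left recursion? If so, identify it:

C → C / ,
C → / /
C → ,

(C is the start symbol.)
Yes, C is left-recursive

Direct left recursion occurs when N → N α for some non-terminal N (the right-hand side begins with the left-hand side itself).

C → C / ,: LEFT RECURSIVE (starts with C)
C → / /: starts with '/'
C → ,: starts with ','

The grammar has direct left recursion on: C.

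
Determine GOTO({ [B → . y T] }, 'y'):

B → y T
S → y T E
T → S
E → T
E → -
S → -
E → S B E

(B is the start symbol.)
GOTO(I, 'y') = CLOSURE({ [A → αX.β] : [A → α.Xβ] ∈ I, X = 'y' })

Items with dot before 'y', with the dot advanced:
  [B → . y T] → [B → y . T]
Closure of the advanced items:
  [B → y . T] has the dot before T: add [T → . S]
  [T → . S] has the dot before S: add [S → . y T E], [S → . -]

GOTO = { [B → y . T], [S → . -], [S → . y T E], [T → . S] }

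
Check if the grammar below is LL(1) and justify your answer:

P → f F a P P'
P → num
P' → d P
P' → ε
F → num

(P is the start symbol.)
A grammar is LL(1) if for each non-terminal N with multiple productions, the predict sets of those productions are pairwise disjoint, where PREDICT(N → α) = (FIRST(α) \ {ε}) ∪ (FOLLOW(N) if α ⇒* ε).

Relevant sets:
  FOLLOW(P') = { $, 'd' }

For P:
  PREDICT(P → f F a P P') = { 'f' }
  PREDICT(P → num) = { 'num' }
For P':
  PREDICT(P' → d P) = { 'd' }
  PREDICT(P' → ε) = { $, 'd' }
F has a single production, so nothing to check there.

Conflict found: Predict set conflict for P': { 'd' }
The grammar is NOT LL(1).

Answer: No. Predict set conflict for P': { 'd' }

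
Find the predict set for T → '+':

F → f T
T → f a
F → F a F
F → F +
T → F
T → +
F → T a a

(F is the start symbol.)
PREDICT(T → '+') = (FIRST(RHS) \ {ε}) ∪ (FOLLOW(T) if ε ∈ FIRST(RHS), i.e. RHS ⇒* ε)
FIRST('+') = { '+' }
ε ∉ FIRST('+'), so FOLLOW(T) is not added.
PREDICT(T → '+') = { '+' }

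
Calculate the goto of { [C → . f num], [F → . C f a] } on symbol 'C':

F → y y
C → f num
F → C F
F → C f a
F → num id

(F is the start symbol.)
GOTO(I, 'C') = CLOSURE({ [A → αX.β] : [A → α.Xβ] ∈ I, X = 'C' })

Items with dot before 'C', with the dot advanced:
  [F → . C f a] → [F → C . f a]
Closure adds nothing (no advanced item has the dot before a non-terminal).

GOTO = { [F → C . f a] }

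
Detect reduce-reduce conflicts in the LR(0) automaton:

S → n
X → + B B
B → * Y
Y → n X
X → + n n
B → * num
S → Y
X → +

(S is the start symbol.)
No reduce-reduce conflicts

A reduce-reduce conflict occurs when an LR(0) state has two complete items [A → α .] and [B → β .] — both call for a reduction, and with no lookahead the parser cannot choose between them.

Augment with S' → S and build the canonical LR(0) collection (I0 = CLOSURE({[S' → . S]}), then GOTO on every symbol after a dot until no new states appear). It has 14 states:
  I0: { [S → . Y], [S → . n], [S' → . S], [Y → . n X] }  — shift
  I1: { [S' → S .] }  — accept
  I2: { [S → Y .] }  — reduce
  I3: { [S → n .], [X → . + B B], [X → . + n n], [X → . +], [Y → n . X] }  — shift, reduce
  I4: { [B → . * Y], [B → . * num], [X → + . B B], [X → + . n n], [X → + .] }  — shift, reduce
  I5: { [Y → n X .] }  — reduce
  I6: { [B → * . Y], [B → * . num], [Y → . n X] }  — shift
  I7: { [B → . * Y], [B → . * num], [X → + B . B] }  — shift
  I8: { [X → + n . n] }  — shift
  I9: { [X → + n n .] }  — reduce
  I10: { [X → + B B .] }  — reduce
  I11: { [B → * Y .] }  — reduce
  I12: { [X → . + B B], [X → . + n n], [X → . +], [Y → n . X] }  — shift
  I13: { [B → * num .] }  — reduce

No state contains more than one complete item.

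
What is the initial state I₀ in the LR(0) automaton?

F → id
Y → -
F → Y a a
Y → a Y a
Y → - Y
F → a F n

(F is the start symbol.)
First, augment the grammar with F' → F
I₀ = CLOSURE({ [F' → . F] }):
  [F' → . F] has the dot before F: add [F → . id], [F → . Y a a], [F → . a F n]
  [F → . Y a a] has the dot before Y: add [Y → . -], [Y → . a Y a], [Y → . - Y]
No further items can be added.

I₀ = { [F → . Y a a], [F → . a F n], [F → . id], [F' → . F], [Y → . - Y], [Y → . -], [Y → . a Y a] }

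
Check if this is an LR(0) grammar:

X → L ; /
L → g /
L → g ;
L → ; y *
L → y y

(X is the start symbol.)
Yes, the grammar is LR(0)

Augment with X' → X and build the canonical LR(0) collection (I0 = CLOSURE({[X' → . X]}), then GOTO on every symbol after a dot until no new states appear). It has 13 states:
  I0: { [L → . ; y *], [L → . g /], [L → . g ;], [L → . y y], [X → . L ; /], [X' → . X] }  — shift
  I1: { [L → ; . y *] }  — shift
  I2: { [X → L . ; /] }  — shift
  I3: { [X' → X .] }  — accept
  I4: { [L → g . /], [L → g . ;] }  — shift
  I5: { [L → y . y] }  — shift
  I6: { [L → y y .] }  — reduce
  I7: { [L → g / .] }  — reduce
  I8: { [L → g ; .] }  — reduce
  I9: { [X → L ; . /] }  — shift
  I10: { [X → L ; / .] }  — reduce
  I11: { [L → ; y . *] }  — shift
  I12: { [L → ; y * .] }  — reduce

Every state is either a pure shift/goto state or contains exactly one complete item and nothing to shift — no conflicts. The grammar is LR(0).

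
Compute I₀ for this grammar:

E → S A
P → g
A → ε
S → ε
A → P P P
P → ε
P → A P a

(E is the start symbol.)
First, augment the grammar with E' → E
I₀ = CLOSURE({ [E' → . E] }):
  [E' → . E] has the dot before E: add [E → . S A]
  [E → . S A] has the dot before S: add [S → .]
No further items can be added.

I₀ = { [E → . S A], [E' → . E], [S → .] }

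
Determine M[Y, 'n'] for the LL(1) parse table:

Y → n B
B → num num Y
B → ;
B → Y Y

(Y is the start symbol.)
Y → n B

To find M[Y, 'n'], we find productions for Y where 'n' is in the predict set (PREDICT(N → α) = (FIRST(α) \ {ε}) ∪ (FOLLOW(N) if α ⇒* ε)).

Y → n B: PREDICT = { 'n' }
  'n' is in predict set, so this production goes in M[Y, 'n']

M[Y, 'n'] = Y → n B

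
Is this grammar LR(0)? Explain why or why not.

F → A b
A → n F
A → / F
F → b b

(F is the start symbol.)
Yes, the grammar is LR(0)

Augment with F' → F and build the canonical LR(0) collection (I0 = CLOSURE({[F' → . F]}), then GOTO on every symbol after a dot until no new states appear). It has 10 states:
  I0: { [A → . / F], [A → . n F], [F → . A b], [F → . b b], [F' → . F] }  — shift
  I1: { [A → . / F], [A → . n F], [A → / . F], [F → . A b], [F → . b b] }  — shift
  I2: { [F → A . b] }  — shift
  I3: { [F' → F .] }  — accept
  I4: { [F → b . b] }  — shift
  I5: { [A → . / F], [A → . n F], [A → n . F], [F → . A b], [F → . b b] }  — shift
  I6: { [A → n F .] }  — reduce
  I7: { [F → b b .] }  — reduce
  I8: { [F → A b .] }  — reduce
  I9: { [A → / F .] }  — reduce

Every state is either a pure shift/goto state or contains exactly one complete item and nothing to shift — no conflicts. The grammar is LR(0).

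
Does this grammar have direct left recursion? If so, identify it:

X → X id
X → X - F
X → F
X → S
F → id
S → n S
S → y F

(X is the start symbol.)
Yes, X is left-recursive

Direct left recursion occurs when N → N α for some non-terminal N (the right-hand side begins with the left-hand side itself).

X → X id: LEFT RECURSIVE (starts with X)
X → X - F: LEFT RECURSIVE (starts with X)
X → F: starts with F
X → S: starts with S
F → id: starts with id
S → n S: starts with n
S → y F: starts with y

The grammar has direct left recursion on: X.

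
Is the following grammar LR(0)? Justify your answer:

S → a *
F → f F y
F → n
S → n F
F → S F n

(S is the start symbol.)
A grammar is LR(0) if no state in the canonical LR(0) collection has:
  - both a shift item (dot before a terminal) and a complete item (shift-reduce conflict), or
  - two or more complete items (reduce-reduce conflict; the accept item [S' → S .] counts as a complete item here).

Augment with S' → S and build the canonical LR(0) collection (I0 = CLOSURE({[S' → . S]}), then GOTO on every symbol after a dot until no new states appear). It has 13 states:
  I0: { [S → . a *], [S → . n F], [S' → . S] }  — shift
  I1: { [S' → S .] }  — accept
  I2: { [S → a . *] }  — shift
  I3: { [F → . S F n], [F → . f F y], [F → . n], [S → . a *], [S → . n F], [S → n . F] }  — shift
  I4: { [S → n F .] }  — reduce
  I5: { [F → . S F n], [F → . f F y], [F → . n], [F → S . F n], [S → . a *], [S → . n F] }  — shift
  I6: { [F → . S F n], [F → . f F y], [F → . n], [F → f . F y], [S → . a *], [S → . n F] }  — shift
  I7: { [F → . S F n], [F → . f F y], [F → . n], [F → n .], [S → . a *], [S → . n F], [S → n . F] }  — shift, reduce
  I8: { [F → f F . y] }  — shift
  I9: { [F → f F y .] }  — reduce
  I10: { [F → S F . n] }  — shift
  I11: { [F → S F n .] }  — reduce
  I12: { [S → a * .] }  — reduce

Conflict in state I7:
  Shift-reduce conflict between [F → n .] and [F → . f F y]
So the grammar is NOT LR(0).

Answer: No. Shift-reduce conflict between [F → n .] and [F → . f F y]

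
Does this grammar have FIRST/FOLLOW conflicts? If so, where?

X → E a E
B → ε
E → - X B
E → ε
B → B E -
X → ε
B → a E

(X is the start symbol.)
A FIRST/FOLLOW conflict occurs when a non-terminal N has a nullable alternative N → β (β ⇒* ε) and another alternative N → α with FIRST(α) ∩ FOLLOW(N) ≠ ∅: on such a lookahead the parser cannot decide between expanding α and letting N vanish via β.

Nullable non-terminals: B, E, X.
FIRST sets used below: FIRST(B) = { '-', 'a', ε }, FIRST(E) = { '-', ε }

B: nullable alternative(s) B → ε; FOLLOW(B) = { $, '-', 'a' }
  B → ε: FIRST \ {ε} = { } — this is the only nullable alternative, skip
  B → B E -: FIRST \ {ε} = { '-', 'a' } — overlaps FOLLOW(B) on { '-', 'a' }: CONFLICT
  B → a E: FIRST \ {ε} = { 'a' } — overlaps FOLLOW(B) on { 'a' }: CONFLICT

E: nullable alternative(s) E → ε; FOLLOW(E) = { $, '-', 'a' }
  E → - X B: FIRST \ {ε} = { '-' } — overlaps FOLLOW(E) on { '-' }: CONFLICT
  E → ε: FIRST \ {ε} = { } — this is the only nullable alternative, skip

X: nullable alternative(s) X → ε; FOLLOW(X) = { $, '-', 'a' }
  X → E a E: FIRST \ {ε} = { '-', 'a' } — overlaps FOLLOW(X) on { '-', 'a' }: CONFLICT
  X → ε: FIRST \ {ε} = { } — this is the only nullable alternative, skip

So the grammar has 4 FIRST/FOLLOW conflicts (marked CONFLICT above).

Answer: Yes. X → E a E with FOLLOW(X) on { '-', 'a' }; B → B E '-' with FOLLOW(B) on { '-', 'a' }; B → a E with FOLLOW(B) on { 'a' }; E → '-' X B with FOLLOW(E) on { '-' }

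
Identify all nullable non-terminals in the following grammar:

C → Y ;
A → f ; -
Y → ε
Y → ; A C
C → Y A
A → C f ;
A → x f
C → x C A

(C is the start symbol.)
A non-terminal is nullable if it can derive ε (the empty string): either it has an ε-production, or it has a production whose right-hand side consists entirely of nullable non-terminals.

ε-productions: Y → ε
So Y is immediately nullable.
No further non-terminal can be added: every production for the remaining non-terminals contains a terminal or a non-nullable non-terminal.
Nullable = { 'Y' }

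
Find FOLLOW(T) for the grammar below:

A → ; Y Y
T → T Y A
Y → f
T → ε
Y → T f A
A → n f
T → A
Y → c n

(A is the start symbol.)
To compute FOLLOW(T), find every occurrence of T on a right-hand side N → α T β: add FIRST(β) \ {ε}, and if β is empty or nullable also add FOLLOW(N). Iterate to a fixed point.

In T → T Y A: T is followed by Y A, add FIRST(Y A) \ {ε} = { ';', 'c', 'f', 'n' }
In Y → T f A: T is followed by f A, add FIRST(f A) \ {ε} = { 'f' }

Taking the union: FOLLOW(T) = { ';', 'c', 'f', 'n' }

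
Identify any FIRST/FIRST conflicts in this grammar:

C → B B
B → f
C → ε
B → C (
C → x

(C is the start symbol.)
Yes. C → B B / C → x on { 'x' }; B → f / B → C '(' on { 'f' }

A FIRST/FIRST conflict occurs when two productions N → α and N → β for the same non-terminal have FIRST(α) ∩ FIRST(β) ≠ ∅ (with ε ∈ FIRST of a nullable right-hand side, so two nullable alternatives also conflict).

FIRST sets of the non-terminals at (or reachable through a nullable prefix from) the front of some alternative:
  FIRST(B) = { '(', 'f', 'x' }
  FIRST(C) = { '(', 'f', 'x', ε }

Productions for C:
  C → B B: FIRST = { '(', 'f', 'x' }
  C → ε: FIRST = { ε }
  C → x: FIRST = { 'x' }
Productions for B:
  B → f: FIRST = { 'f' }
  B → C (: FIRST = { '(', 'f', 'x' }

Conflict for C: C → B B and C → x
  Overlap: { 'x' }
Conflict for B: B → f and B → C (
  Overlap: { 'f' }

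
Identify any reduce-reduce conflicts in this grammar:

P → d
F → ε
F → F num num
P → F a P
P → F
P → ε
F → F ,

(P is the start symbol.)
A reduce-reduce conflict occurs when an LR(0) state has two complete items [A → α .] and [B → β .] — both call for a reduction, and with no lookahead the parser cannot choose between them.

Augment with P' → P and build the canonical LR(0) collection (I0 = CLOSURE({[P' → . P]}), then GOTO on every symbol after a dot until no new states appear). It has 9 states:
  I0: { [F → . F ,], [F → . F num num], [F → .], [P → . F a P], [P → . F], [P → . d], [P → .], [P' → . P] }  — shift, 2 reduces
  I1: { [F → F . ,], [F → F . num num], [P → F . a P], [P → F .] }  — shift, reduce
  I2: { [P' → P .] }  — accept
  I3: { [P → d .] }  — reduce
  I4: { [F → F , .] }  — reduce
  I5: { [F → . F ,], [F → . F num num], [F → .], [P → . F a P], [P → . F], [P → . d], [P → .], [P → F a . P] }  — shift, 2 reduces
  I6: { [F → F num . num] }  — shift
  I7: { [F → F num num .] }  — reduce
  I8: { [P → F a P .] }  — reduce

I0 contains complete items [F → .], [P → .] — reduce-reduce conflict.
I5 contains complete items [F → .], [P → .] — reduce-reduce conflict.

Answer: Yes — I0: [F → .] vs [P → .]; I5: [F → .] vs [P → .]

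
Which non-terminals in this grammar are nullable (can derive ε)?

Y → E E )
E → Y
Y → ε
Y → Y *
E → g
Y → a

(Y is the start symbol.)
{ 'E', 'Y' }

A non-terminal is nullable if it can derive ε (the empty string): either it has an ε-production, or it has a production whose right-hand side consists entirely of nullable non-terminals.

ε-productions: Y → ε
So Y is immediately nullable.
E → Y: every symbol on the right is nullable, so E is nullable too.
Every non-terminal is now nullable.
Nullable = { 'E', 'Y' }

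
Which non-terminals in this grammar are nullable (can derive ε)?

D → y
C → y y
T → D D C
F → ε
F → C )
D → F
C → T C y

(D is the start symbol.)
A non-terminal is nullable if it can derive ε (the empty string): either it has an ε-production, or it has a production whose right-hand side consists entirely of nullable non-terminals.

ε-productions: F → ε
So F is immediately nullable.
D → F: every symbol on the right is nullable, so D is nullable too.
No further non-terminal can be added: every production for the remaining non-terminals contains a terminal or a non-nullable non-terminal.
Nullable = { 'D', 'F' }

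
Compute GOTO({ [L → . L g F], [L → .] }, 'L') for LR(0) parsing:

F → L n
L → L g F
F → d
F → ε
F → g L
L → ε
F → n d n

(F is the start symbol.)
GOTO(I, 'L') = CLOSURE({ [A → αX.β] : [A → α.Xβ] ∈ I, X = 'L' })

Items with dot before 'L', with the dot advanced:
  [L → . L g F] → [L → L . g F]
Closure adds nothing (no advanced item has the dot before a non-terminal).

GOTO = { [L → L . g F] }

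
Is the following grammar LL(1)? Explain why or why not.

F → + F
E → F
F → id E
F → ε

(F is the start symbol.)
Yes, the grammar is LL(1).

Relevant sets:
  FOLLOW(F) = { $ }

For F:
  PREDICT(F → '+' F) = { '+' }
  PREDICT(F → id E) = { 'id' }
  PREDICT(F → ε) = { $ }
E has a single production, so nothing to check there.

All predict sets are disjoint. The grammar IS LL(1).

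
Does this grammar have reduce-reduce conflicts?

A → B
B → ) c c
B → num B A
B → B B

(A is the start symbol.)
A reduce-reduce conflict occurs when an LR(0) state has two complete items [A → α .] and [B → β .] — both call for a reduction, and with no lookahead the parser cannot choose between them.

Augment with A' → A and build the canonical LR(0) collection (I0 = CLOSURE({[A' → . A]}), then GOTO on every symbol after a dot until no new states appear). It has 11 states:
  I0: { [A → . B], [A' → . A], [B → . ) c c], [B → . B B], [B → . num B A] }  — shift
  I1: { [B → ) . c c] }  — shift
  I2: { [A' → A .] }  — accept
  I3: { [A → B .], [B → . ) c c], [B → . B B], [B → . num B A], [B → B . B] }  — shift, reduce
  I4: { [B → . ) c c], [B → . B B], [B → . num B A], [B → num . B A] }  — shift
  I5: { [A → . B], [B → . ) c c], [B → . B B], [B → . num B A], [B → B . B], [B → num B . A] }  — shift
  I6: { [B → num B A .] }  — reduce
  I7: { [A → B .], [B → . ) c c], [B → . B B], [B → . num B A], [B → B . B], [B → B B .] }  — shift, 2 reduces
  I8: { [B → . ) c c], [B → . B B], [B → . num B A], [B → B . B], [B → B B .] }  — shift, reduce
  I9: { [B → ) c . c] }  — shift
  I10: { [B → ) c c .] }  — reduce

I7 contains complete items [A → B .], [B → B B .] — reduce-reduce conflict.

Answer: Yes — I7: [A → B .] vs [B → B B .]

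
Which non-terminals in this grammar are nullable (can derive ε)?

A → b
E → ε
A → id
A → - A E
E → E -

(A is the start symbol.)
A non-terminal is nullable if it can derive ε (the empty string): either it has an ε-production, or it has a production whose right-hand side consists entirely of nullable non-terminals.

ε-productions: E → ε
So E is immediately nullable.
No further non-terminal can be added: every production for the remaining non-terminals contains a terminal or a non-nullable non-terminal.
Nullable = { 'E' }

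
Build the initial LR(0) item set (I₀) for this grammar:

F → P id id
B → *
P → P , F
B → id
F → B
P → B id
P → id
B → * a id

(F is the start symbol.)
{ [B → . * a id], [B → . *], [B → . id], [F → . B], [F → . P id id], [F' → . F], [P → . B id], [P → . P , F], [P → . id] }

First, augment the grammar with F' → F
I₀ = CLOSURE({ [F' → . F] }):
  [F' → . F] has the dot before F: add [F → . P id id], [F → . B]
  [F → . P id id] has the dot before P: add [P → . P , F], [P → . B id], [P → . id]
  [F → . B] has the dot before B: add [B → . *], [B → . id], [B → . * a id]
No further items can be added.

I₀ = { [B → . * a id], [B → . *], [B → . id], [F → . B], [F → . P id id], [F' → . F], [P → . B id], [P → . P , F], [P → . id] }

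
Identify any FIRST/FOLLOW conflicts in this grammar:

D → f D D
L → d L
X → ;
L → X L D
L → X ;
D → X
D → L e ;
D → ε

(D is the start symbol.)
A FIRST/FOLLOW conflict occurs when a non-terminal N has a nullable alternative N → β (β ⇒* ε) and another alternative N → α with FIRST(α) ∩ FOLLOW(N) ≠ ∅: on such a lookahead the parser cannot decide between expanding α and letting N vanish via β.

Nullable non-terminals: D.
FIRST sets used below: FIRST(X) = { ';' }, FIRST(L) = { ';', 'd' }

D: nullable alternative(s) D → ε; FOLLOW(D) = { $, ';', 'd', 'e', 'f' }
  D → f D D: FIRST \ {ε} = { 'f' } — overlaps FOLLOW(D) on { 'f' }: CONFLICT
  D → X: FIRST \ {ε} = { ';' } — overlaps FOLLOW(D) on { ';' }: CONFLICT
  D → L e ;: FIRST \ {ε} = { ';', 'd' } — overlaps FOLLOW(D) on { ';', 'd' }: CONFLICT
  D → ε: FIRST \ {ε} = { } — this is the only nullable alternative, skip

L, X have no nullable alternative, so no FIRST/FOLLOW check is needed there.

So the grammar has 3 FIRST/FOLLOW conflicts (marked CONFLICT above).

Answer: Yes. D → f D D with FOLLOW(D) on { 'f' }; D → X with FOLLOW(D) on { ';' }; D → L e ';' with FOLLOW(D) on { ';', 'd' }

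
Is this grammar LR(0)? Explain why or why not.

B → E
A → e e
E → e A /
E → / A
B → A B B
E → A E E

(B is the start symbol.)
No. Shift-reduce conflict between [A → e e .] and [A → e . e]

Augment with B' → B and build the canonical LR(0) collection (I0 = CLOSURE({[B' → . B]}), then GOTO on every symbol after a dot until no new states appear). It has 18 states:
  I0: { [A → . e e], [B → . A B B], [B → . E], [B' → . B], [E → . / A], [E → . A E E], [E → . e A /] }  — shift
  I1: { [A → . e e], [E → / . A] }  — shift
  I2: { [A → . e e], [B → . A B B], [B → . E], [B → A . B B], [E → . / A], [E → . A E E], [E → . e A /], [E → A . E E] }  — shift
  I3: { [B' → B .] }  — accept
  I4: { [B → E .] }  — reduce
  I5: { [A → . e e], [A → e . e], [E → e . A /] }  — shift
  I6: { [E → e A . /] }  — shift
  I7: { [A → e . e], [A → e e .] }  — shift, reduce
  I8: { [A → e e .] }  — reduce
  I9: { [E → e A / .] }  — reduce
  I10: { [A → . e e], [B → . A B B], [B → . E], [B → A B . B], [E → . / A], [E → . A E E], [E → . e A /] }  — shift
  I11: { [A → . e e], [B → E .], [E → . / A], [E → . A E E], [E → . e A /], [E → A E . E] }  — shift, reduce
  I12: { [A → . e e], [E → . / A], [E → . A E E], [E → . e A /], [E → A . E E] }  — shift
  I13: { [E → A E E .] }  — reduce
  I14: { [A → . e e], [E → . / A], [E → . A E E], [E → . e A /], [E → A E . E] }  — shift
  I15: { [B → A B B .] }  — reduce
  I16: { [E → / A .] }  — reduce
  I17: { [A → e . e] }  — shift

Conflict in state I7:
  Shift-reduce conflict between [A → e e .] and [A → e . e]
So the grammar is NOT LR(0).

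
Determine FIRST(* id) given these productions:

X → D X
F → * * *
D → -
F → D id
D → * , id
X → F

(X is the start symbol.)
To compute FIRST(* id), process the symbols left to right:
Symbol * is a terminal. Add '*' and stop.
FIRST(* id) = { '*' }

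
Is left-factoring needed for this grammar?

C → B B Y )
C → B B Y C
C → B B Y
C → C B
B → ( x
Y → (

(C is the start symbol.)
Left-factoring is needed when two productions for the same non-terminal
share a common prefix on the right-hand side.

Productions for C:
  C → B B Y )
  C → B B Y C
  C → B B Y
  C → C B

Found common prefix 'B B Y' in productions for C

Answer: Yes, C has productions with common prefix 'B B Y'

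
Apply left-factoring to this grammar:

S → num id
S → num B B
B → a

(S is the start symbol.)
Left-factoring transforms A → αβ₁ | αβ₂ into A → αA' and A' → β₁ | β₂
(α is the longest common prefix among the alternatives). Repeat until
no nonterminal has two alternatives with a common prefix.

Round 1: S has alternatives sharing prefix 'num'. Introduce S': S → num S'
  Add: S' → id
  Add: S' → B B

No remaining common prefixes — done.

Resulting grammar:
S → num S'
S' → id
S' → B B
B → a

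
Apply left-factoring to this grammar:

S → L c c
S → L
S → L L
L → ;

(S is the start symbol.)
S → L S'
S' → c c
S' → ε
S' → L
L → ;

Left-factoring transforms A → αβ₁ | αβ₂ into A → αA' and A' → β₁ | β₂
(α is the longest common prefix among the alternatives). Repeat until
no nonterminal has two alternatives with a common prefix.

Round 1: S has alternatives sharing prefix 'L'. Introduce S': S → L S'
  Add: S' → c c
  Add: S' → ε
  Add: S' → L

No remaining common prefixes — done.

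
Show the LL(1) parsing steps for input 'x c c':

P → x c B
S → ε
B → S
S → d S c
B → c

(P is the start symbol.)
LL(1) parsing maintains a stack (initially the start symbol over $) and the input. At each step: if the stack top is a terminal, match it against the current input token; if it is a non-terminal N, replace it with the RHS of M[N, lookahead] (the unique production whose predict set contains the lookahead).

Stack is shown with the top on the left.

Stack    Input    Action
------------------------
P $      x c c $  output P → x c B
x c B $  x c c $  match 'x'
c B $    c c $    match 'c'
B $      c $      output B → c
c $      c $      match 'c'
$        $        accept

The string is accepted.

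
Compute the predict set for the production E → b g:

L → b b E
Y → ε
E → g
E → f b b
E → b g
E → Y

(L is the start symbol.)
PREDICT(E → b g) = (FIRST(RHS) \ {ε}) ∪ (FOLLOW(E) if ε ∈ FIRST(RHS), i.e. RHS ⇒* ε)
FIRST(b g) = { 'b' }
ε ∉ FIRST(b g), so FOLLOW(E) is not added.
PREDICT(E → b g) = { 'b' }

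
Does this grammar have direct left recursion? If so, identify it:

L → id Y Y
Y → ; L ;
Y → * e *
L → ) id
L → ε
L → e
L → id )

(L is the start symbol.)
Direct left recursion occurs when N → N α for some non-terminal N (the right-hand side begins with the left-hand side itself).

L → id Y Y: starts with id
Y → ; L ;: starts with ';'
Y → * e *: starts with '*'
L → ) id: starts with ')'
L → ε: starts with ε
L → e: starts with e
L → id ): starts with id

No direct left recursion found.

Answer: No direct left recursion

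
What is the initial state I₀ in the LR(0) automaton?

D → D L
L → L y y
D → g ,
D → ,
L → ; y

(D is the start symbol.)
First, augment the grammar with D' → D
I₀ = CLOSURE({ [D' → . D] }):
  [D' → . D] has the dot before D: add [D → . D L], [D → . g ,], [D → . ,]
No further items can be added.

I₀ = { [D → . ,], [D → . D L], [D → . g ,], [D' → . D] }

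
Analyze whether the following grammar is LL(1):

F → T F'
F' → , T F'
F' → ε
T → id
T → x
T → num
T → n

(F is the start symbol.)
A grammar is LL(1) if for each non-terminal N with multiple productions, the predict sets of those productions are pairwise disjoint, where PREDICT(N → α) = (FIRST(α) \ {ε}) ∪ (FOLLOW(N) if α ⇒* ε).

Relevant sets:
  FOLLOW(F') = { $ }

For F':
  PREDICT(F' → ',' T F') = { ',' }
  PREDICT(F' → ε) = { $ }
For T:
  PREDICT(T → id) = { 'id' }
  PREDICT(T → x) = { 'x' }
  PREDICT(T → num) = { 'num' }
  PREDICT(T → n) = { 'n' }
F has a single production, so nothing to check there.

All predict sets are disjoint. The grammar IS LL(1).

Answer: Yes, the grammar is LL(1).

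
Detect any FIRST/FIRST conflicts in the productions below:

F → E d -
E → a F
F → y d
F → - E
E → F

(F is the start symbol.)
FIRST sets of the non-terminals at (or reachable through a nullable prefix from) the front of some alternative:
  FIRST(E) = { '-', 'a', 'y' }
  FIRST(F) = { '-', 'a', 'y' }

Productions for F:
  F → E d -: FIRST = { '-', 'a', 'y' }
  F → y d: FIRST = { 'y' }
  F → - E: FIRST = { '-' }
Productions for E:
  E → a F: FIRST = { 'a' }
  E → F: FIRST = { '-', 'a', 'y' }

Conflict for F: F → E d - and F → y d
  Overlap: { 'y' }
Conflict for F: F → E d - and F → - E
  Overlap: { '-' }
Conflict for E: E → a F and E → F
  Overlap: { 'a' }

Answer: Yes. F → E d '-' / F → y d on { 'y' }; F → E d '-' / F → '-' E on { '-' }; E → a F / E → F on { 'a' }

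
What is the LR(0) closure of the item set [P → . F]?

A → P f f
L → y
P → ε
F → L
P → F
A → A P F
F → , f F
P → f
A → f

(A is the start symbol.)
To compute CLOSURE, for each item [A → α.Bβ] where B is a non-terminal, add [B → .γ] for all productions B → γ; repeat for the newly added items until nothing changes.

Start with: [P → . F]
  [P → . F] has the dot before F: add [F → . L], [F → . , f F]
  [F → . L] has the dot before L: add [L → . y]
No further items can be added.

CLOSURE = { [F → . , f F], [F → . L], [L → . y], [P → . F] }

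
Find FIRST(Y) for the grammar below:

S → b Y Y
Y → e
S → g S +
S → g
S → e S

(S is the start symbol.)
From Y → e:
  - e is a terminal: add 'e' and stop

Collecting: FIRST(Y) = { 'e' }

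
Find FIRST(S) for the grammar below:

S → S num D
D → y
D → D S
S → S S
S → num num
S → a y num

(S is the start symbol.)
{ 'a', 'num' }

To compute FIRST(S), examine every production with S on the left-hand side, reading each right-hand side left to right until a non-nullable symbol is reached.

From S → S num D:
  - S is the symbol being defined: contributes nothing new
    S is not nullable, so stop
From S → S S:
  - S is the symbol being defined: contributes nothing new
    S is not nullable, so stop
From S → num num:
  - num is a terminal: add 'num' and stop
From S → a y num:
  - a is a terminal: add 'a' and stop

Collecting: FIRST(S) = { 'a', 'num' }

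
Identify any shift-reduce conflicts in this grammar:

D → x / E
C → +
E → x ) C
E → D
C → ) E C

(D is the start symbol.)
A shift-reduce conflict occurs when an LR(0) state has both:
  - a complete (reduce) item [A → α .] (dot at the end), and
  - a shift item [B → β . c γ] (dot before a terminal).

Augment with D' → D and build the canonical LR(0) collection (I0 = CLOSURE({[D' → . D]}), then GOTO on every symbol after a dot until no new states appear). It has 13 states:
  I0: { [D → . x / E], [D' → . D] }  — shift
  I1: { [D' → D .] }  — accept
  I2: { [D → x . / E] }  — shift
  I3: { [D → . x / E], [D → x / . E], [E → . D], [E → . x ) C] }  — shift
  I4: { [E → D .] }  — reduce
  I5: { [D → x / E .] }  — reduce
  I6: { [D → x . / E], [E → x . ) C] }  — shift
  I7: { [C → . ) E C], [C → . +], [E → x ) . C] }  — shift
  I8: { [C → ) . E C], [D → . x / E], [E → . D], [E → . x ) C] }  — shift
  I9: { [C → + .] }  — reduce
  I10: { [E → x ) C .] }  — reduce
  I11: { [C → ) E . C], [C → . ) E C], [C → . +] }  — shift
  I12: { [C → ) E C .] }  — reduce

No state contains both a complete item and a shift item.

Answer: No shift-reduce conflicts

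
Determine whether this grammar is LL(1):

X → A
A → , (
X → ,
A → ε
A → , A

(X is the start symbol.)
No. Predict set conflict for X: { ',' }

Relevant sets:
  FIRST(A) = { ',', ε }
  FOLLOW(X) = { $ }
  FOLLOW(A) = { $ }

For X:
  PREDICT(X → A) = { $, ',' }
  PREDICT(X → ',') = { ',' }
For A:
  PREDICT(A → ',' '(') = { ',' }
  PREDICT(A → ε) = { $ }
  PREDICT(A → ',' A) = { ',' }

Conflict found: Predict set conflict for X: { ',' }
The grammar is NOT LL(1).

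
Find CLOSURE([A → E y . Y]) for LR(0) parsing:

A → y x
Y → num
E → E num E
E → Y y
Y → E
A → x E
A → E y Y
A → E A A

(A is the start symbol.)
Start with: [A → E y . Y]
  [A → E y . Y] has the dot before Y: add [Y → . num], [Y → . E]
  [Y → . E] has the dot before E: add [E → . E num E], [E → . Y y]
No further items can be added.

CLOSURE = { [A → E y . Y], [E → . E num E], [E → . Y y], [Y → . E], [Y → . num] }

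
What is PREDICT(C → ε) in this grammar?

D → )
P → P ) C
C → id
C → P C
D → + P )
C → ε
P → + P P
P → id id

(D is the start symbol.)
PREDICT(C → ε) = (FIRST(RHS) \ {ε}) ∪ (FOLLOW(C) if ε ∈ FIRST(RHS), i.e. RHS ⇒* ε)
The right-hand side is ε (FIRST(ε) = { ε }), so the predict set is FOLLOW(C) = { ')', '+', 'id' }
PREDICT(C → ε) = { ')', '+', 'id' }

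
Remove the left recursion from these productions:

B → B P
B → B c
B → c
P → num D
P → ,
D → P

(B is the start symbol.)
B → c B'
B' → P B'
B' → c B'
B' → ε
P → num D
P → ,
D → P

B is directly left-recursive. The standard transformation for
  A → A α₁ | ... | A α_m | β₁ | ... | β_n
is
  A  → β₁ A' | ... | β_n A'
  A' → α₁ A' | ... | α_m A' | ε

B → c becomes B → c B'
B → B P becomes B' → P B'
B → B c becomes B' → c B'
Add B' → ε

Productions for other non-terminals are unchanged:
  P → num D
  P → ,
  D → P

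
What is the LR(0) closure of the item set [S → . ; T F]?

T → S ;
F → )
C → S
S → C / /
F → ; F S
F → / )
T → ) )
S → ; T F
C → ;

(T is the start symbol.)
{ [S → . ; T F] }

To compute CLOSURE, for each item [A → α.Bβ] where B is a non-terminal, add [B → .γ] for all productions B → γ; repeat for the newly added items until nothing changes.

Start with: [S → . ; T F]
The dot precedes the terminal ';', so nothing is added.

CLOSURE = { [S → . ; T F] }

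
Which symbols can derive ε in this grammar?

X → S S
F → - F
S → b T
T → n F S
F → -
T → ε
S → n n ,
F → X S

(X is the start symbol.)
ε-productions: T → ε
So T is immediately nullable.
No further non-terminal can be added: every production for the remaining non-terminals contains a terminal or a non-nullable non-terminal.
Nullable = { 'T' }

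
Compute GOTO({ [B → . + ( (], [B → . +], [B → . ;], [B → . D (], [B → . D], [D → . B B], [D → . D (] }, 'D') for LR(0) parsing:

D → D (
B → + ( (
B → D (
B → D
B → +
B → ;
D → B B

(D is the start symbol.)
GOTO(I, 'D') = CLOSURE({ [A → αX.β] : [A → α.Xβ] ∈ I, X = 'D' })

Items with dot before 'D', with the dot advanced:
  [B → . D] → [B → D .]
  [B → . D (] → [B → D . (]
  [D → . D (] → [D → D . (]
Closure adds nothing (no advanced item has the dot before a non-terminal).

GOTO = { [B → D . (], [B → D .], [D → D . (] }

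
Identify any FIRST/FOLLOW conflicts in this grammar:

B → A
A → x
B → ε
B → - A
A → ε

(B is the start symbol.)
A FIRST/FOLLOW conflict occurs when a non-terminal N has a nullable alternative N → β (β ⇒* ε) and another alternative N → α with FIRST(α) ∩ FOLLOW(N) ≠ ∅: on such a lookahead the parser cannot decide between expanding α and letting N vanish via β.

Nullable non-terminals: A, B.
FIRST sets used below: FIRST(A) = { 'x', ε }

A: nullable alternative(s) A → ε; FOLLOW(A) = { $ }
  A → x: FIRST \ {ε} = { 'x' } — disjoint from FOLLOW(A)
  A → ε: FIRST \ {ε} = { } — this is the only nullable alternative, skip

B: nullable alternative(s) B → A, B → ε; FOLLOW(B) = { $ }
  B → A: FIRST \ {ε} = { 'x' } — disjoint from FOLLOW(B)
  B → ε: FIRST \ {ε} = { } — disjoint from FOLLOW(B)
  B → - A: FIRST \ {ε} = { '-' } — disjoint from FOLLOW(B)

No FIRST/FOLLOW conflicts found.

Answer: No FIRST/FOLLOW conflicts.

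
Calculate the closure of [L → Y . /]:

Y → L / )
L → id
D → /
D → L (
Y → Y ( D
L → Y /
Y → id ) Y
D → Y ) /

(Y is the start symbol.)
{ [L → Y . /] }

Start with: [L → Y . /]
The dot precedes the terminal '/', so nothing is added.

CLOSURE = { [L → Y . /] }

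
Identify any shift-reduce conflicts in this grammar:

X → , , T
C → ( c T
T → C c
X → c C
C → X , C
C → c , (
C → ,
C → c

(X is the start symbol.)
Yes — I5: [C → , .] vs [X → , . , T]; I8: [C → c .] vs [C → . ( c T]; I9: [C → , .] vs [C → c , . (]

A shift-reduce conflict occurs when an LR(0) state has both:
  - a complete (reduce) item [A → α .] (dot at the end), and
  - a shift item [B → β . c γ] (dot before a terminal).

Augment with X' → X and build the canonical LR(0) collection (I0 = CLOSURE({[X' → . X]}), then GOTO on every symbol after a dot until no new states appear). It has 19 states:
  I0: { [X → . , , T], [X → . c C], [X' → . X] }  — shift
  I1: { [X → , . , T] }  — shift
  I2: { [X' → X .] }  — accept
  I3: { [C → . ( c T], [C → . ,], [C → . X , C], [C → . c , (], [C → . c], [X → . , , T], [X → . c C], [X → c . C] }  — shift
  I4: { [C → ( . c T] }  — shift
  I5: { [C → , .], [X → , . , T] }  — shift, reduce
  I6: { [X → c C .] }  — reduce
  I7: { [C → X . , C] }  — shift
  I8: { [C → . ( c T], [C → . ,], [C → . X , C], [C → . c , (], [C → . c], [C → c . , (], [C → c .], [X → . , , T], [X → . c C], [X → c . C] }  — shift, reduce
  I9: { [C → , .], [C → c , . (], [X → , . , T] }  — shift, reduce
  I10: { [C → c , ( .] }  — reduce
  I11: { [C → . ( c T], [C → . ,], [C → . X , C], [C → . c , (], [C → . c], [T → . C c], [X → , , . T], [X → . , , T], [X → . c C] }  — shift
  I12: { [T → C . c] }  — shift
  I13: { [X → , , T .] }  — reduce
  I14: { [T → C c .] }  — reduce
  I15: { [C → . ( c T], [C → . ,], [C → . X , C], [C → . c , (], [C → . c], [C → X , . C], [X → . , , T], [X → . c C] }  — shift
  I16: { [C → X , C .] }  — reduce
  I17: { [C → ( c . T], [C → . ( c T], [C → . ,], [C → . X , C], [C → . c , (], [C → . c], [T → . C c], [X → . , , T], [X → . c C] }  — shift
  I18: { [C → ( c T .] }  — reduce

I5 contains reduce item [C → , .] and shift item [X → , . , T] — shift-reduce conflict.
I8 contains reduce item [C → c .] and shift items [C → . ( c T], [C → . ,], [C → . c], [C → . c , (], [C → c . , (], [X → . , , T], [X → . c C] — shift-reduce conflict.
I9 contains reduce item [C → , .] and shift items [C → c , . (], [X → , . , T] — shift-reduce conflict.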